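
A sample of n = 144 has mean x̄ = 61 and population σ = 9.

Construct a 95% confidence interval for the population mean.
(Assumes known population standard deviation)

Confidence level: 95%, α = 0.05
z_0.025 = 1.960
SE = σ/√n = 9/√144 = 0.7500
Margin of error = 1.960 × 0.7500 = 1.4700
CI: x̄ ± margin = 61 ± 1.4700
CI: (59.5300, 62.4700)

Answer: (59.5300, 62.4700)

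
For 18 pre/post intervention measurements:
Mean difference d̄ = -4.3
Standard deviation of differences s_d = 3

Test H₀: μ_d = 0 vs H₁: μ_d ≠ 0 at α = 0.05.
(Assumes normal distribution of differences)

df = n - 1 = 17
SE = s_d/√n = 3/√18 = 0.7071
t = d̄/SE = -4.3/0.7071 = -6.0812
Critical value: t_{0.025,17} = ±2.110
p-value < 0.0001
Decision: reject H₀

Answer: t = -6.0812, reject H₀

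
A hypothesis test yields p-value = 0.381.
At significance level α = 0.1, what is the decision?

Compare p-value to α:
0.381 ≥ 0.1
Decision: fail to reject H₀

Answer: fail to reject H₀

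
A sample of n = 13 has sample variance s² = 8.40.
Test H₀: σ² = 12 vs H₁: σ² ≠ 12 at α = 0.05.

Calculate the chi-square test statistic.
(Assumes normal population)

Answer: χ² = 8.4000, fail to reject H₀

Derivation:
df = n - 1 = 12
χ² = (n-1)s²/σ₀² = 12×8.40/12 = 8.4000
Critical values: χ²_{0.975,12} = 4.404, χ²_{0.025,12} = 23.337
Rejection region: χ² < 4.404 or χ² > 23.337
Decision: fail to reject H₀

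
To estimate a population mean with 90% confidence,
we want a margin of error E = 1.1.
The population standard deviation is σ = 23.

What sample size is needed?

Answer: n = 1184

Derivation:
z_0.05 = 1.645
n = (z×σ/E)² = (1.645×23/1.1)²
n = 1183.0473
Round up: n = 1184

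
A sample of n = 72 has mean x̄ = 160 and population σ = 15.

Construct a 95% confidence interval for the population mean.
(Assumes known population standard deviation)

Answer: (156.5351, 163.4649)

Derivation:
Confidence level: 95%, α = 0.05
z_0.025 = 1.960
SE = σ/√n = 15/√72 = 1.7678
Margin of error = 1.960 × 1.7678 = 3.4649
CI: x̄ ± margin = 160 ± 3.4649
CI: (156.5351, 163.4649)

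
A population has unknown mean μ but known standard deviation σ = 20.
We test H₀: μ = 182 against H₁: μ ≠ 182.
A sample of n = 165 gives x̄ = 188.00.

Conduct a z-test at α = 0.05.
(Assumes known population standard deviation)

Standard error: SE = σ/√n = 20/√165 = 1.5570
z-statistic: z = (x̄ - μ₀)/SE = (188.00 - 182)/1.5570 = 3.8536
Critical value: ±1.960
p-value = 0.0001
Decision: reject H₀

Answer: z = 3.8536, reject H₀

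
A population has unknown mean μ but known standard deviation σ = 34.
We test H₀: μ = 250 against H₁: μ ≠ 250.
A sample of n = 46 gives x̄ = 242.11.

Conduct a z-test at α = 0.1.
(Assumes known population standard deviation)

Standard error: SE = σ/√n = 34/√46 = 5.0130
z-statistic: z = (x̄ - μ₀)/SE = (242.11 - 250)/5.0130 = -1.5739
Critical value: ±1.645
p-value = 0.1155
Decision: fail to reject H₀

Answer: z = -1.5739, fail to reject H₀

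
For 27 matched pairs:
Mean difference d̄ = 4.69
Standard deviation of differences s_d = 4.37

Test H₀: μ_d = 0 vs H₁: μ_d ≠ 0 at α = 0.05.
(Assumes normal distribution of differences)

df = n - 1 = 26
SE = s_d/√n = 4.37/√27 = 0.8410
t = d̄/SE = 4.69/0.8410 = 5.5767
Critical value: t_{0.025,26} = ±2.056
p-value < 0.0001
Decision: reject H₀

Answer: t = 5.5767, reject H₀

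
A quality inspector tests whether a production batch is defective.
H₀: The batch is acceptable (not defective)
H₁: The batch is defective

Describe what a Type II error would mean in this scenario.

Answer: Shipping a defective batch to customers

Derivation:
A Type I error (probability α) occurs when we reject a true H₀.
A Type II error (probability β) occurs when we fail to reject a false H₀.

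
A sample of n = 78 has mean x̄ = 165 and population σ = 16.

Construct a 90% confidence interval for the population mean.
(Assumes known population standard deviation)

Confidence level: 90%, α = 0.1
z_0.05 = 1.645
SE = σ/√n = 16/√78 = 1.8116
Margin of error = 1.645 × 1.8116 = 2.9801
CI: x̄ ± margin = 165 ± 2.9801
CI: (162.0199, 167.9801)

Answer: (162.0199, 167.9801)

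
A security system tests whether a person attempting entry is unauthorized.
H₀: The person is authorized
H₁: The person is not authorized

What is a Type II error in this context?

Type I error: rejecting H₀ when it is actually true (false positive).
Type II error: failing to reject H₀ when H₁ is actually true (false negative).

Answer: Granting entry to an unauthorized person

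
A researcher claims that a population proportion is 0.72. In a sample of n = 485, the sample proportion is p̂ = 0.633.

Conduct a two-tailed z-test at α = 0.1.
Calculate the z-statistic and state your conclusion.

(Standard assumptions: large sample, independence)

H₀: p = 0.72, H₁: p ≠ 0.72
Standard error: SE = √(p₀(1-p₀)/n) = √(0.72×0.28/485) = 0.020388
z-statistic: z = (p̂ - p₀)/SE = (0.633 - 0.72)/0.020388 = -4.2672
Critical value: z_0.05 = ±1.645
p-value < 0.0001
Decision: reject H₀ at α = 0.1

Answer: z = -4.2672, reject H₀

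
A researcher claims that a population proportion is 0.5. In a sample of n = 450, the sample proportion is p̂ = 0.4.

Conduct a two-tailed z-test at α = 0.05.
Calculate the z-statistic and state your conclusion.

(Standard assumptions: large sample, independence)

Answer: z = -4.2427, reject H₀

Derivation:
H₀: p = 0.5, H₁: p ≠ 0.5
Standard error: SE = √(p₀(1-p₀)/n) = √(0.5×0.5/450) = 0.023570
z-statistic: z = (p̂ - p₀)/SE = (0.4 - 0.5)/0.023570 = -4.2427
Critical value: z_0.025 = ±1.960
p-value < 0.0001
Decision: reject H₀ at α = 0.05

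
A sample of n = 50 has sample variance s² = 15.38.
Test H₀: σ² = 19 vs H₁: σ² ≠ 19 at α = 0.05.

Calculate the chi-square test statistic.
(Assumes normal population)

Answer: χ² = 39.6642, fail to reject H₀

Derivation:
df = n - 1 = 49
χ² = (n-1)s²/σ₀² = 49×15.38/19 = 39.6642
Critical values: χ²_{0.975,49} = 31.555, χ²_{0.025,49} = 70.222
Rejection region: χ² < 31.555 or χ² > 70.222
Decision: fail to reject H₀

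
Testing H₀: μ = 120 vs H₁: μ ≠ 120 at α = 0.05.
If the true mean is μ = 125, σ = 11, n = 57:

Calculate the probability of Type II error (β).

Answer: β ≈ 0.0706

Derivation:
SE = σ/√n = 11/√57 = 1.4570
Critical values: μ₀ ± z_0.025×SE = 120 ± 1.960×1.4570
Acceptance region: (117.1443, 122.8557)
Under H₁ (μ = 125): z_high = (122.8557 - 125)/1.4570 = -1.4717, z_low = (117.1443 - 125)/1.4570 = -5.3917
β = P(not reject | H₁) = Φ(-1.4717) - Φ(-5.3917) ≈ 0.0706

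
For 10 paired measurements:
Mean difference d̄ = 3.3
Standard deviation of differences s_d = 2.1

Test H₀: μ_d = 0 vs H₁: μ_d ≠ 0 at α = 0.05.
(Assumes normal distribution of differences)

df = n - 1 = 9
SE = s_d/√n = 2.1/√10 = 0.6641
t = d̄/SE = 3.3/0.6641 = 4.9691
Critical value: t_{0.025,9} = ±2.262
p-value ≈ 0.0008
Decision: reject H₀

Answer: t = 4.9691, reject H₀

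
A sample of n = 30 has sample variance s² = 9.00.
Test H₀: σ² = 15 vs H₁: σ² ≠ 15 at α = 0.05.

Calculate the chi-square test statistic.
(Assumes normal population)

df = n - 1 = 29
χ² = (n-1)s²/σ₀² = 29×9.00/15 = 17.4000
Critical values: χ²_{0.975,29} = 16.047, χ²_{0.025,29} = 45.722
Rejection region: χ² < 16.047 or χ² > 45.722
Decision: fail to reject H₀

Answer: χ² = 17.4000, fail to reject H₀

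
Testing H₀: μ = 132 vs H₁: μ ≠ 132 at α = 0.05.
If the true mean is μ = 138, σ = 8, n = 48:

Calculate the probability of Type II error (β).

SE = σ/√n = 8/√48 = 1.1547
Critical values: μ₀ ± z_0.025×SE = 132 ± 1.960×1.1547
Acceptance region: (129.7368, 134.2632)
Under H₁ (μ = 138): z_high = (134.2632 - 138)/1.1547 = -3.2362, z_low = (129.7368 - 138)/1.1547 = -7.1561
β = P(not reject | H₁) = Φ(-3.2362) - Φ(-7.1561) ≈ 0.0006

Answer: β ≈ 0.0006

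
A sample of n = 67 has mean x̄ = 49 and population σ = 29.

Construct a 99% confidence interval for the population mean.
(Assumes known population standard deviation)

Answer: (39.8735, 58.1265)

Derivation:
Confidence level: 99%, α = 0.01
z_0.005 = 2.576
SE = σ/√n = 29/√67 = 3.5429
Margin of error = 2.576 × 3.5429 = 9.1265
CI: x̄ ± margin = 49 ± 9.1265
CI: (39.8735, 58.1265)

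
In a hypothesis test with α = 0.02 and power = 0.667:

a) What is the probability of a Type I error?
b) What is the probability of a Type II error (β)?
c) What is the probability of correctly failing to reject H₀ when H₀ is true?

Answer: a) 0.02, b) 0.333, c) 0.98

Derivation:
a) Type I error probability = α = 0.02
b) Power = P(reject H₀ | H₁ true) = 1 - β = 0.667, so Type II error probability = β = 1 - Power = 0.333
c) P(fail to reject H₀ | H₀ true) = 1 - α = 0.98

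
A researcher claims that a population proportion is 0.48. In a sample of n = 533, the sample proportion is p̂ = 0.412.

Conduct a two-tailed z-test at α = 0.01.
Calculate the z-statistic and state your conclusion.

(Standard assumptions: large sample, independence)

H₀: p = 0.48, H₁: p ≠ 0.48
Standard error: SE = √(p₀(1-p₀)/n) = √(0.48×0.52/533) = 0.021640
z-statistic: z = (p̂ - p₀)/SE = (0.412 - 0.48)/0.021640 = -3.1423
Critical value: z_0.005 = ±2.576
p-value = 0.0017
Decision: reject H₀ at α = 0.01

Answer: z = -3.1423, reject H₀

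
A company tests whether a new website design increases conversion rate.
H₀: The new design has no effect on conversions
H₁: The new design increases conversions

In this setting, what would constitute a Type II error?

Type I error: rejecting H₀ when it is actually true (false positive).
Type II error: failing to reject H₀ when H₁ is actually true (false negative).

Answer: Keeping the old design when the new one would have increased conversions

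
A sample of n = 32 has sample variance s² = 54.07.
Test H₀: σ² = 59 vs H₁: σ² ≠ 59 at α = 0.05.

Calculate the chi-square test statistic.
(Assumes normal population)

df = n - 1 = 31
χ² = (n-1)s²/σ₀² = 31×54.07/59 = 28.4097
Critical values: χ²_{0.975,31} = 17.539, χ²_{0.025,31} = 48.232
Rejection region: χ² < 17.539 or χ² > 48.232
Decision: fail to reject H₀

Answer: χ² = 28.4097, fail to reject H₀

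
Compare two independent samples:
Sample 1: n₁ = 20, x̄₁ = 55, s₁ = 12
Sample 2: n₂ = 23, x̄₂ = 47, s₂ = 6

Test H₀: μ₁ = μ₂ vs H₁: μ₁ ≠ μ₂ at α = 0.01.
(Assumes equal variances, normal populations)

Answer: t = 2.8208, reject H₀

Derivation:
Pooled variance: s²_p = [19×12² + 22×6²]/(41) = 86.0488
s_p = 9.2762
SE = s_p×√(1/n₁ + 1/n₂) = 9.2762×√(1/20 + 1/23) = 2.8361
t = (x̄₁ - x̄₂)/SE = (55 - 47)/2.8361 = 2.8208
df = 41, t-critical = ±2.701
Decision: reject H₀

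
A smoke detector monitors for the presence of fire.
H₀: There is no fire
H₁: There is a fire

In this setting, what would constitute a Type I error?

Answer: The alarm sounds when there is no fire (false alarm)

Derivation:
Type I error: rejecting H₀ when it is actually true (false positive).
Type II error: failing to reject H₀ when H₁ is actually true (false negative).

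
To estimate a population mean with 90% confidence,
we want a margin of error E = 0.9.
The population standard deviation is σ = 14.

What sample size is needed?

z_0.05 = 1.645
n = (z×σ/E)² = (1.645×14/0.9)²
n = 654.7912
Round up: n = 655

Answer: n = 655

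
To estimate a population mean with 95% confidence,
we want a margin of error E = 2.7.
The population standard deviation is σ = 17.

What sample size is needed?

Answer: n = 153

Derivation:
z_0.025 = 1.960
n = (z×σ/E)² = (1.960×17/2.7)²
n = 152.2939
Round up: n = 153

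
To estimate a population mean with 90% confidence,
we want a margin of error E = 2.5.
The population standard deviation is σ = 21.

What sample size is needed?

z_0.05 = 1.645
n = (z×σ/E)² = (1.645×21/2.5)²
n = 190.9371
Round up: n = 191

Answer: n = 191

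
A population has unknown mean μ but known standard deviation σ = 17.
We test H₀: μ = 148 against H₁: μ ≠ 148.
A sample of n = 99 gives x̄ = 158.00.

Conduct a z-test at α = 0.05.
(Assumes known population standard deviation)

Standard error: SE = σ/√n = 17/√99 = 1.7086
z-statistic: z = (x̄ - μ₀)/SE = (158.00 - 148)/1.7086 = 5.8527
Critical value: ±1.960
p-value < 0.0001
Decision: reject H₀

Answer: z = 5.8527, reject H₀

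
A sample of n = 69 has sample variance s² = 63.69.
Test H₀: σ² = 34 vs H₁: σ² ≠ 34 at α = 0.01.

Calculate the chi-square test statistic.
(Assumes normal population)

df = n - 1 = 68
χ² = (n-1)s²/σ₀² = 68×63.69/34 = 127.3800
Critical values: χ²_{0.995,68} = 41.713, χ²_{0.005,68} = 101.776
Rejection region: χ² < 41.713 or χ² > 101.776
Decision: reject H₀

Answer: χ² = 127.3800, reject H₀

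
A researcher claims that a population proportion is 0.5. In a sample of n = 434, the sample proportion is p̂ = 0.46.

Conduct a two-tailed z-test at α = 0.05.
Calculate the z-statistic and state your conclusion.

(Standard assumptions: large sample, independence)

H₀: p = 0.5, H₁: p ≠ 0.5
Standard error: SE = √(p₀(1-p₀)/n) = √(0.5×0.5/434) = 0.024001
z-statistic: z = (p̂ - p₀)/SE = (0.46 - 0.5)/0.024001 = -1.6666
Critical value: z_0.025 = ±1.960
p-value = 0.0956
Decision: fail to reject H₀ at α = 0.05

Answer: z = -1.6666, fail to reject H₀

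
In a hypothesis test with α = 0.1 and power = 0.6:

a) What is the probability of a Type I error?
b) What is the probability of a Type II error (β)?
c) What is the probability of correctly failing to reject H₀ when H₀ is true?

a) Type I error probability = α = 0.1
b) Power = P(reject H₀ | H₁ true) = 1 - β = 0.6, so Type II error probability = β = 1 - Power = 0.4
c) P(fail to reject H₀ | H₀ true) = 1 - α = 0.9

Answer: a) 0.1, b) 0.4, c) 0.9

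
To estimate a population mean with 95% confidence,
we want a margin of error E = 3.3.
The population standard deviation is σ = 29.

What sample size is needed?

Answer: n = 297

Derivation:
z_0.025 = 1.960
n = (z×σ/E)² = (1.960×29/3.3)²
n = 296.6745
Round up: n = 297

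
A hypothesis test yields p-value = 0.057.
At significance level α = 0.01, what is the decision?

Compare p-value to α:
0.057 ≥ 0.01
Decision: fail to reject H₀

Answer: fail to reject H₀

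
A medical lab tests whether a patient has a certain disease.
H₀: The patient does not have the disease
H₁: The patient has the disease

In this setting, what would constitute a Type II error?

A Type I error (probability α) occurs when we reject a true H₀.
A Type II error (probability β) occurs when we fail to reject a false H₀.

Answer: Failing to diagnose a patient who actually has the disease (false negative)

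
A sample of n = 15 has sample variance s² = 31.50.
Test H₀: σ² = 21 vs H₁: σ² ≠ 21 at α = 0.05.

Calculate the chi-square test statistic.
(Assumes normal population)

df = n - 1 = 14
χ² = (n-1)s²/σ₀² = 14×31.50/21 = 21.0000
Critical values: χ²_{0.975,14} = 5.629, χ²_{0.025,14} = 26.119
Rejection region: χ² < 5.629 or χ² > 26.119
Decision: fail to reject H₀

Answer: χ² = 21.0000, fail to reject H₀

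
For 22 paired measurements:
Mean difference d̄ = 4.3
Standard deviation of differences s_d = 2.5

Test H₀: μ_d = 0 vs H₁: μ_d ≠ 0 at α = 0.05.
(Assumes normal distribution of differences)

Answer: t = 8.0675, reject H₀

Derivation:
df = n - 1 = 21
SE = s_d/√n = 2.5/√22 = 0.5330
t = d̄/SE = 4.3/0.5330 = 8.0675
Critical value: t_{0.025,21} = ±2.080
p-value < 0.0001
Decision: reject H₀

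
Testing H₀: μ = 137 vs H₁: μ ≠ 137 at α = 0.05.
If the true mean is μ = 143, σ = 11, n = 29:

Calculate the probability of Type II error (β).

Answer: β ≈ 0.1642

Derivation:
SE = σ/√n = 11/√29 = 2.0426
Critical values: μ₀ ± z_0.025×SE = 137 ± 1.960×2.0426
Acceptance region: (132.9965, 141.0035)
Under H₁ (μ = 143): z_high = (141.0035 - 143)/2.0426 = -0.9774, z_low = (132.9965 - 143)/2.0426 = -4.8974
β = P(not reject | H₁) = Φ(-0.9774) - Φ(-4.8974) ≈ 0.1642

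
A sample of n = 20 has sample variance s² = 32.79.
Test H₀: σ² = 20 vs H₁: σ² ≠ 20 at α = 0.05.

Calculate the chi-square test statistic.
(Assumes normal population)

Answer: χ² = 31.1505, fail to reject H₀

Derivation:
df = n - 1 = 19
χ² = (n-1)s²/σ₀² = 19×32.79/20 = 31.1505
Critical values: χ²_{0.975,19} = 8.907, χ²_{0.025,19} = 32.852
Rejection region: χ² < 8.907 or χ² > 32.852
Decision: fail to reject H₀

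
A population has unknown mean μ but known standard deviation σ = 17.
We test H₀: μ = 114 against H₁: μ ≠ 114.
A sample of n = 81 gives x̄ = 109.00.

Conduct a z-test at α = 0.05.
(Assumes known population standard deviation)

Answer: z = -2.6470, reject H₀

Derivation:
Standard error: SE = σ/√n = 17/√81 = 1.8889
z-statistic: z = (x̄ - μ₀)/SE = (109.00 - 114)/1.8889 = -2.6470
Critical value: ±1.960
p-value = 0.0081
Decision: reject H₀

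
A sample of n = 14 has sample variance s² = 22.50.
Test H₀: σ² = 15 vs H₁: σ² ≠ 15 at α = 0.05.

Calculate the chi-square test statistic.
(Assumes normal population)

Answer: χ² = 19.5000, fail to reject H₀

Derivation:
df = n - 1 = 13
χ² = (n-1)s²/σ₀² = 13×22.50/15 = 19.5000
Critical values: χ²_{0.975,13} = 5.009, χ²_{0.025,13} = 24.736
Rejection region: χ² < 5.009 or χ² > 24.736
Decision: fail to reject H₀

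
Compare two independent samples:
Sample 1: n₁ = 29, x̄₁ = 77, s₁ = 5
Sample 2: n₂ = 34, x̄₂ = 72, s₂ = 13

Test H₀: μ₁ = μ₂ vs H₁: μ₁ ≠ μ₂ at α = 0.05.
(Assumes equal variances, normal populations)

Answer: t = 1.9500, fail to reject H₀

Derivation:
Pooled variance: s²_p = [28×5² + 33×13²]/(61) = 102.9016
s_p = 10.1440
SE = s_p×√(1/n₁ + 1/n₂) = 10.1440×√(1/29 + 1/34) = 2.5641
t = (x̄₁ - x̄₂)/SE = (77 - 72)/2.5641 = 1.9500
df = 61, t-critical = ±2.000
Decision: fail to reject H₀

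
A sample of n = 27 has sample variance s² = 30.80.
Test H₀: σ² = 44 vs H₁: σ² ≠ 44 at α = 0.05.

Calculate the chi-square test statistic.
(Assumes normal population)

Answer: χ² = 18.2000, fail to reject H₀

Derivation:
df = n - 1 = 26
χ² = (n-1)s²/σ₀² = 26×30.80/44 = 18.2000
Critical values: χ²_{0.975,26} = 13.844, χ²_{0.025,26} = 41.923
Rejection region: χ² < 13.844 or χ² > 41.923
Decision: fail to reject H₀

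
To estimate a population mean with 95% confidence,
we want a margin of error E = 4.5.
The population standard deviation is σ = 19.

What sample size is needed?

z_0.025 = 1.960
n = (z×σ/E)² = (1.960×19/4.5)²
n = 68.4848
Round up: n = 69

Answer: n = 69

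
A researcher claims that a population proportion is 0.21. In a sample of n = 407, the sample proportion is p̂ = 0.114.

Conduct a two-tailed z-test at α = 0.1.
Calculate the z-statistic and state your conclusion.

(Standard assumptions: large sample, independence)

Answer: z = -4.7548, reject H₀

Derivation:
H₀: p = 0.21, H₁: p ≠ 0.21
Standard error: SE = √(p₀(1-p₀)/n) = √(0.21×0.79/407) = 0.020190
z-statistic: z = (p̂ - p₀)/SE = (0.114 - 0.21)/0.020190 = -4.7548
Critical value: z_0.05 = ±1.645
p-value < 0.0001
Decision: reject H₀ at α = 0.1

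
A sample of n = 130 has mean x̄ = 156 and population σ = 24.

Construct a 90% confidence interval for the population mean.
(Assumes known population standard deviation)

Answer: (152.5374, 159.4626)

Derivation:
Confidence level: 90%, α = 0.1
z_0.05 = 1.645
SE = σ/√n = 24/√130 = 2.1049
Margin of error = 1.645 × 2.1049 = 3.4626
CI: x̄ ± margin = 156 ± 3.4626
CI: (152.5374, 159.4626)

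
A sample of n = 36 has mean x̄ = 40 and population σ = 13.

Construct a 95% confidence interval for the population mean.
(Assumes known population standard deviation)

Answer: (35.7533, 44.2467)

Derivation:
Confidence level: 95%, α = 0.05
z_0.025 = 1.960
SE = σ/√n = 13/√36 = 2.1667
Margin of error = 1.960 × 2.1667 = 4.2467
CI: x̄ ± margin = 40 ± 4.2467
CI: (35.7533, 44.2467)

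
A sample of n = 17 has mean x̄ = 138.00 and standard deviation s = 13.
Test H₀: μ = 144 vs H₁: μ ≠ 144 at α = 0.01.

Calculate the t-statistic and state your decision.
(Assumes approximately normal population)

Answer: t = -1.9029, fail to reject H₀

Derivation:
df = n - 1 = 16
SE = s/√n = 13/√17 = 3.1530
t = (x̄ - μ₀)/SE = (138.00 - 144)/3.1530 = -1.9029
Critical value: t_{0.005,16} = ±2.921
p-value ≈ 0.0752
Decision: fail to reject H₀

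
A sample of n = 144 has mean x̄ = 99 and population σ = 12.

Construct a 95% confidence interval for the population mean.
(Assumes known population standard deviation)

Answer: (97.0400, 100.9600)

Derivation:
Confidence level: 95%, α = 0.05
z_0.025 = 1.960
SE = σ/√n = 12/√144 = 1.0000
Margin of error = 1.960 × 1.0000 = 1.9600
CI: x̄ ± margin = 99 ± 1.9600
CI: (97.0400, 100.9600)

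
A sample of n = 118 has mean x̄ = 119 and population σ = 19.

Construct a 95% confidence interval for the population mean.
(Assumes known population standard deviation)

Answer: (115.5718, 122.4282)

Derivation:
Confidence level: 95%, α = 0.05
z_0.025 = 1.960
SE = σ/√n = 19/√118 = 1.7491
Margin of error = 1.960 × 1.7491 = 3.4282
CI: x̄ ± margin = 119 ± 3.4282
CI: (115.5718, 122.4282)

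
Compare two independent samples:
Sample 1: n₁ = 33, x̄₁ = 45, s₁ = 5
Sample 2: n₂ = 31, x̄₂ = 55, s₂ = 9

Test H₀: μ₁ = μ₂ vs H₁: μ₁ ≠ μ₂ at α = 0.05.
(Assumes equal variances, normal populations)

Pooled variance: s²_p = [32×5² + 30×9²]/(62) = 52.0968
s_p = 7.2178
SE = s_p×√(1/n₁ + 1/n₂) = 7.2178×√(1/33 + 1/31) = 1.8053
t = (x̄₁ - x̄₂)/SE = (45 - 55)/1.8053 = -5.5392
df = 62, t-critical = ±1.999
Decision: reject H₀

Answer: t = -5.5392, reject H₀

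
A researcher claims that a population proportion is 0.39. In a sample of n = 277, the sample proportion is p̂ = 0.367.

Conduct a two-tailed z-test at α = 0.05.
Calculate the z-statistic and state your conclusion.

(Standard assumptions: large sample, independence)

Answer: z = -0.7848, fail to reject H₀

Derivation:
H₀: p = 0.39, H₁: p ≠ 0.39
Standard error: SE = √(p₀(1-p₀)/n) = √(0.39×0.61/277) = 0.029306
z-statistic: z = (p̂ - p₀)/SE = (0.367 - 0.39)/0.029306 = -0.7848
Critical value: z_0.025 = ±1.960
p-value = 0.4326
Decision: fail to reject H₀ at α = 0.05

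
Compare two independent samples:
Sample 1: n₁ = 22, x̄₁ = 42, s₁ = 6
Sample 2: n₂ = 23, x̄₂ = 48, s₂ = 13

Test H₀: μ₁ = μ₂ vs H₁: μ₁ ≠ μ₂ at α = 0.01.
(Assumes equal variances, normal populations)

Pooled variance: s²_p = [21×6² + 22×13²]/(43) = 104.0465
s_p = 10.2003
SE = s_p×√(1/n₁ + 1/n₂) = 10.2003×√(1/22 + 1/23) = 3.0419
t = (x̄₁ - x̄₂)/SE = (42 - 48)/3.0419 = -1.9725
df = 43, t-critical = ±2.695
Decision: fail to reject H₀

Answer: t = -1.9725, fail to reject H₀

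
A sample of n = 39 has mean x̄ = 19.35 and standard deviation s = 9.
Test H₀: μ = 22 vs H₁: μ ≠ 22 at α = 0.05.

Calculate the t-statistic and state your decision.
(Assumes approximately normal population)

df = n - 1 = 38
SE = s/√n = 9/√39 = 1.4412
t = (x̄ - μ₀)/SE = (19.35 - 22)/1.4412 = -1.8387
Critical value: t_{0.025,38} = ±2.024
p-value ≈ 0.0738
Decision: fail to reject H₀

Answer: t = -1.8387, fail to reject H₀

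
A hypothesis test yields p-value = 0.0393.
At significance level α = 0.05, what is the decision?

Compare p-value to α:
0.0393 < 0.05
Decision: reject H₀

Answer: reject H₀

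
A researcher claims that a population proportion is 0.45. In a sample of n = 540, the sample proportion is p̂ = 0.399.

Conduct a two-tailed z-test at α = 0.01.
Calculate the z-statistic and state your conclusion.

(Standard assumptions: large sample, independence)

H₀: p = 0.45, H₁: p ≠ 0.45
Standard error: SE = √(p₀(1-p₀)/n) = √(0.45×0.55/540) = 0.021409
z-statistic: z = (p̂ - p₀)/SE = (0.399 - 0.45)/0.021409 = -2.3822
Critical value: z_0.005 = ±2.576
p-value = 0.0172
Decision: fail to reject H₀ at α = 0.01

Answer: z = -2.3822, fail to reject H₀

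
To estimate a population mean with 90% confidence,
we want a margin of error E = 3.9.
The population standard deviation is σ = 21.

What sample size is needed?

Answer: n = 79

Derivation:
z_0.05 = 1.645
n = (z×σ/E)² = (1.645×21/3.9)²
n = 78.4587
Round up: n = 79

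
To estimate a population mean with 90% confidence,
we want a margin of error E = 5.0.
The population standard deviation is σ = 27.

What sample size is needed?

Answer: n = 79

Derivation:
z_0.05 = 1.645
n = (z×σ/E)² = (1.645×27/5.0)²
n = 78.9077
Round up: n = 79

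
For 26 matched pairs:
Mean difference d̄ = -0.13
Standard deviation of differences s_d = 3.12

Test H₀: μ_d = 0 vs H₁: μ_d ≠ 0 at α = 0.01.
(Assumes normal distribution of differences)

Answer: t = -0.2125, fail to reject H₀

Derivation:
df = n - 1 = 25
SE = s_d/√n = 3.12/√26 = 0.6119
t = d̄/SE = -0.13/0.6119 = -0.2125
Critical value: t_{0.005,25} = ±2.787
p-value ≈ 0.8334
Decision: fail to reject H₀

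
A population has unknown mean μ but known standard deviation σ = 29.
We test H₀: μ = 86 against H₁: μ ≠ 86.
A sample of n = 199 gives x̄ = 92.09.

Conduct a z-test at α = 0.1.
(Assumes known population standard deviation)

Answer: z = 2.9624, reject H₀

Derivation:
Standard error: SE = σ/√n = 29/√199 = 2.0558
z-statistic: z = (x̄ - μ₀)/SE = (92.09 - 86)/2.0558 = 2.9624
Critical value: ±1.645
p-value = 0.0031
Decision: reject H₀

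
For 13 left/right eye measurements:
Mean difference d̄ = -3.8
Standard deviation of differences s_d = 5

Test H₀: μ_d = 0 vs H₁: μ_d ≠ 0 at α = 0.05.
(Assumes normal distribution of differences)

Answer: t = -2.7401, reject H₀

Derivation:
df = n - 1 = 12
SE = s_d/√n = 5/√13 = 1.3868
t = d̄/SE = -3.8/1.3868 = -2.7401
Critical value: t_{0.025,12} = ±2.179
p-value ≈ 0.0179
Decision: reject H₀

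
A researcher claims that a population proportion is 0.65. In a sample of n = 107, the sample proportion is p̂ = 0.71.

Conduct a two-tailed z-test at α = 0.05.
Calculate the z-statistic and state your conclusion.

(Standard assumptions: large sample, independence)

H₀: p = 0.65, H₁: p ≠ 0.65
Standard error: SE = √(p₀(1-p₀)/n) = √(0.65×0.35/107) = 0.046110
z-statistic: z = (p̂ - p₀)/SE = (0.71 - 0.65)/0.046110 = 1.3012
Critical value: z_0.025 = ±1.960
p-value = 0.1932
Decision: fail to reject H₀ at α = 0.05

Answer: z = 1.3012, fail to reject H₀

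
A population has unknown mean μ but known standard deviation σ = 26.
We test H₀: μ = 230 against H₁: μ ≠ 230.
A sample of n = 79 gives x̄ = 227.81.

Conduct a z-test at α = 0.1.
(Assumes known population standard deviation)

Answer: z = -0.7487, fail to reject H₀

Derivation:
Standard error: SE = σ/√n = 26/√79 = 2.9252
z-statistic: z = (x̄ - μ₀)/SE = (227.81 - 230)/2.9252 = -0.7487
Critical value: ±1.645
p-value = 0.4540
Decision: fail to reject H₀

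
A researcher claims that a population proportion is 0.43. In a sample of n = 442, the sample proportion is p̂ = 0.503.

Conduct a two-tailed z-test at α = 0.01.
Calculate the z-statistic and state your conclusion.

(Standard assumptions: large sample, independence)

H₀: p = 0.43, H₁: p ≠ 0.43
Standard error: SE = √(p₀(1-p₀)/n) = √(0.43×0.57/442) = 0.023548
z-statistic: z = (p̂ - p₀)/SE = (0.503 - 0.43)/0.023548 = 3.1001
Critical value: z_0.005 = ±2.576
p-value = 0.0019
Decision: reject H₀ at α = 0.01

Answer: z = 3.1001, reject H₀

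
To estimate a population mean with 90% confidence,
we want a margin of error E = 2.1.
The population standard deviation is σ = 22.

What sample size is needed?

z_0.05 = 1.645
n = (z×σ/E)² = (1.645×22/2.1)²
n = 296.9878
Round up: n = 297

Answer: n = 297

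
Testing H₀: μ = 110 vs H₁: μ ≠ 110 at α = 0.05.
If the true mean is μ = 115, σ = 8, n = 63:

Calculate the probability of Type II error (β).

SE = σ/√n = 8/√63 = 1.0079
Critical values: μ₀ ± z_0.025×SE = 110 ± 1.960×1.0079
Acceptance region: (108.0245, 111.9755)
Under H₁ (μ = 115): z_high = (111.9755 - 115)/1.0079 = -3.0008, z_low = (108.0245 - 115)/1.0079 = -6.9208
β = P(not reject | H₁) = Φ(-3.0008) - Φ(-6.9208) ≈ 0.0013

Answer: β ≈ 0.0013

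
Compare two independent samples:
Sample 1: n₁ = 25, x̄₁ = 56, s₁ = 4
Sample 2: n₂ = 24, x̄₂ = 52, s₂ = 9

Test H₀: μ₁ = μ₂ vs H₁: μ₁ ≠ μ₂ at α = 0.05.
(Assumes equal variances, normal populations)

Pooled variance: s²_p = [24×4² + 23×9²]/(47) = 47.8085
s_p = 6.9144
SE = s_p×√(1/n₁ + 1/n₂) = 6.9144×√(1/25 + 1/24) = 1.9760
t = (x̄₁ - x̄₂)/SE = (56 - 52)/1.9760 = 2.0243
df = 47, t-critical = ±2.012
Decision: reject H₀

Answer: t = 2.0243, reject H₀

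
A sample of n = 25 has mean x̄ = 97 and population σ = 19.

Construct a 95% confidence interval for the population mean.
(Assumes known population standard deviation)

Answer: (89.5520, 104.4480)

Derivation:
Confidence level: 95%, α = 0.05
z_0.025 = 1.960
SE = σ/√n = 19/√25 = 3.8000
Margin of error = 1.960 × 3.8000 = 7.4480
CI: x̄ ± margin = 97 ± 7.4480
CI: (89.5520, 104.4480)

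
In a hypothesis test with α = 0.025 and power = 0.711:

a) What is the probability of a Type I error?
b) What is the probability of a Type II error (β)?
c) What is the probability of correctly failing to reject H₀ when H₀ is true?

Answer: a) 0.025, b) 0.289, c) 0.975

Derivation:
a) Type I error probability = α = 0.025
b) Power = P(reject H₀ | H₁ true) = 1 - β = 0.711, so Type II error probability = β = 1 - Power = 0.289
c) P(fail to reject H₀ | H₀ true) = 1 - α = 0.975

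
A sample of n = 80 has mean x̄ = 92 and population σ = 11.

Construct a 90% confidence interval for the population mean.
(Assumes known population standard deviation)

Confidence level: 90%, α = 0.1
z_0.05 = 1.645
SE = σ/√n = 11/√80 = 1.2298
Margin of error = 1.645 × 1.2298 = 2.0230
CI: x̄ ± margin = 92 ± 2.0230
CI: (89.9770, 94.0230)

Answer: (89.9770, 94.0230)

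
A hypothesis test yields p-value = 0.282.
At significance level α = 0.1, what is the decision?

Answer: fail to reject H₀

Derivation:
Compare p-value to α:
0.282 ≥ 0.1
Decision: fail to reject H₀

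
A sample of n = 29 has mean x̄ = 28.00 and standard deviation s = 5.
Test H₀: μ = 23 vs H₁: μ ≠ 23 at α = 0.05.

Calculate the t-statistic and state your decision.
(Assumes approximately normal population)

df = n - 1 = 28
SE = s/√n = 5/√29 = 0.9285
t = (x̄ - μ₀)/SE = (28.00 - 23)/0.9285 = 5.3850
Critical value: t_{0.025,28} = ±2.048
p-value < 0.0001
Decision: reject H₀

Answer: t = 5.3850, reject H₀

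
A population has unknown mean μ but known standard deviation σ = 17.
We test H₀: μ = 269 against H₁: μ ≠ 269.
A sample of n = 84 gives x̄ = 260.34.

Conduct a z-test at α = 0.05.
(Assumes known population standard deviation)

Answer: z = -4.6687, reject H₀

Derivation:
Standard error: SE = σ/√n = 17/√84 = 1.8549
z-statistic: z = (x̄ - μ₀)/SE = (260.34 - 269)/1.8549 = -4.6687
Critical value: ±1.960
p-value < 0.0001
Decision: reject H₀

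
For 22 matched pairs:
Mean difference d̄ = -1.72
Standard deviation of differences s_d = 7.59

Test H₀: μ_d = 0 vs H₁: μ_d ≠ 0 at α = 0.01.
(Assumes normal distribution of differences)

df = n - 1 = 21
SE = s_d/√n = 7.59/√22 = 1.6182
t = d̄/SE = -1.72/1.6182 = -1.0629
Critical value: t_{0.005,21} = ±2.831
p-value ≈ 0.2999
Decision: fail to reject H₀

Answer: t = -1.0629, fail to reject H₀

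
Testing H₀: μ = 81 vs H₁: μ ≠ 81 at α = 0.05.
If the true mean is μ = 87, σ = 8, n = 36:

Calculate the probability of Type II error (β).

Answer: β ≈ 0.0055

Derivation:
SE = σ/√n = 8/√36 = 1.3333
Critical values: μ₀ ± z_0.025×SE = 81 ± 1.960×1.3333
Acceptance region: (78.3867, 83.6133)
Under H₁ (μ = 87): z_high = (83.6133 - 87)/1.3333 = -2.5401, z_low = (78.3867 - 87)/1.3333 = -6.4601
β = P(not reject | H₁) = Φ(-2.5401) - Φ(-6.4601) ≈ 0.0055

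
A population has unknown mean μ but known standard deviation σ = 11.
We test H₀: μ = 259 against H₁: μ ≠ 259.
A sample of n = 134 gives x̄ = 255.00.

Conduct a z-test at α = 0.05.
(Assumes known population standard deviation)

Answer: z = -4.2092, reject H₀

Derivation:
Standard error: SE = σ/√n = 11/√134 = 0.9503
z-statistic: z = (x̄ - μ₀)/SE = (255.00 - 259)/0.9503 = -4.2092
Critical value: ±1.960
p-value < 0.0001
Decision: reject H₀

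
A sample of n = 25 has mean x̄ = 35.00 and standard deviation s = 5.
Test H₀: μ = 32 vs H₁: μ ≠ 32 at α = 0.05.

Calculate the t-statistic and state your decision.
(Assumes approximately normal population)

Answer: t = 3.0000, reject H₀

Derivation:
df = n - 1 = 24
SE = s/√n = 5/√25 = 1.0000
t = (x̄ - μ₀)/SE = (35.00 - 32)/1.0000 = 3.0000
Critical value: t_{0.025,24} = ±2.064
p-value ≈ 0.0062
Decision: reject H₀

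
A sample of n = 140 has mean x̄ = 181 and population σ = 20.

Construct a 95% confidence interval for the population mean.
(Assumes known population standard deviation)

Answer: (177.6870, 184.3130)

Derivation:
Confidence level: 95%, α = 0.05
z_0.025 = 1.960
SE = σ/√n = 20/√140 = 1.6903
Margin of error = 1.960 × 1.6903 = 3.3130
CI: x̄ ± margin = 181 ± 3.3130
CI: (177.6870, 184.3130)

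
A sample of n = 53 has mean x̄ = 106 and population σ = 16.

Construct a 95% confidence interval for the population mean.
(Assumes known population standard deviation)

Answer: (101.6923, 110.3077)

Derivation:
Confidence level: 95%, α = 0.05
z_0.025 = 1.960
SE = σ/√n = 16/√53 = 2.1978
Margin of error = 1.960 × 2.1978 = 4.3077
CI: x̄ ± margin = 106 ± 4.3077
CI: (101.6923, 110.3077)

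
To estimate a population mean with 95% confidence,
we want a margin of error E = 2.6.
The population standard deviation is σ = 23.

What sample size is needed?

Answer: n = 301

Derivation:
z_0.025 = 1.960
n = (z×σ/E)² = (1.960×23/2.6)²
n = 300.6222
Round up: n = 301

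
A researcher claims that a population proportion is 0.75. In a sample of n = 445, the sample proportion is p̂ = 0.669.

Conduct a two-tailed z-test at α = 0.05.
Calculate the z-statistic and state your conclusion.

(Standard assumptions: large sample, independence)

H₀: p = 0.75, H₁: p ≠ 0.75
Standard error: SE = √(p₀(1-p₀)/n) = √(0.75×0.25/445) = 0.020527
z-statistic: z = (p̂ - p₀)/SE = (0.669 - 0.75)/0.020527 = -3.9460
Critical value: z_0.025 = ±1.960
p-value = 0.0001
Decision: reject H₀ at α = 0.05

Answer: z = -3.9460, reject H₀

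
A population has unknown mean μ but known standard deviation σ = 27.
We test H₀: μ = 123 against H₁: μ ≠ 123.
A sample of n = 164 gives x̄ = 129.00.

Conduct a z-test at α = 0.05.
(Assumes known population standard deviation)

Standard error: SE = σ/√n = 27/√164 = 2.1083
z-statistic: z = (x̄ - μ₀)/SE = (129.00 - 123)/2.1083 = 2.8459
Critical value: ±1.960
p-value = 0.0044
Decision: reject H₀

Answer: z = 2.8459, reject H₀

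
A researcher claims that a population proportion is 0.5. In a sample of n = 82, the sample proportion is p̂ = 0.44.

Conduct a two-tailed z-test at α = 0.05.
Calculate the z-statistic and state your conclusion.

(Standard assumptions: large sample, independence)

H₀: p = 0.5, H₁: p ≠ 0.5
Standard error: SE = √(p₀(1-p₀)/n) = √(0.5×0.5/82) = 0.055216
z-statistic: z = (p̂ - p₀)/SE = (0.44 - 0.5)/0.055216 = -1.0866
Critical value: z_0.025 = ±1.960
p-value = 0.2772
Decision: fail to reject H₀ at α = 0.05

Answer: z = -1.0866, fail to reject H₀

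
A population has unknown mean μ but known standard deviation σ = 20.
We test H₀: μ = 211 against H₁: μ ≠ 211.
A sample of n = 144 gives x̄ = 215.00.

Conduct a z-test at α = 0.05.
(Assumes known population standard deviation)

Standard error: SE = σ/√n = 20/√144 = 1.6667
z-statistic: z = (x̄ - μ₀)/SE = (215.00 - 211)/1.6667 = 2.4000
Critical value: ±1.960
p-value = 0.0164
Decision: reject H₀

Answer: z = 2.4000, reject H₀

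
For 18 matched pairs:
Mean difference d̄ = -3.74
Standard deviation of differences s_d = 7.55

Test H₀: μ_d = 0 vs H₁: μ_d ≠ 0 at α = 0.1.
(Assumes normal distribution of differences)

Answer: t = -2.1016, reject H₀

Derivation:
df = n - 1 = 17
SE = s_d/√n = 7.55/√18 = 1.7796
t = d̄/SE = -3.74/1.7796 = -2.1016
Critical value: t_{0.05,17} = ±1.740
p-value ≈ 0.0508
Decision: reject H₀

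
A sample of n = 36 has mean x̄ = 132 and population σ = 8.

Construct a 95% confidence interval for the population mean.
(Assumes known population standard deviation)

Answer: (129.3867, 134.6133)

Derivation:
Confidence level: 95%, α = 0.05
z_0.025 = 1.960
SE = σ/√n = 8/√36 = 1.3333
Margin of error = 1.960 × 1.3333 = 2.6133
CI: x̄ ± margin = 132 ± 2.6133
CI: (129.3867, 134.6133)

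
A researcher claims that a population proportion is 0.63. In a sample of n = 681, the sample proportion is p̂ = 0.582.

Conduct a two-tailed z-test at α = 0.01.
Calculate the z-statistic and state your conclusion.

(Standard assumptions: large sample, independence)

H₀: p = 0.63, H₁: p ≠ 0.63
Standard error: SE = √(p₀(1-p₀)/n) = √(0.63×0.37/681) = 0.018501
z-statistic: z = (p̂ - p₀)/SE = (0.582 - 0.63)/0.018501 = -2.5945
Critical value: z_0.005 = ±2.576
p-value = 0.0095
Decision: reject H₀ at α = 0.01

Answer: z = -2.5945, reject H₀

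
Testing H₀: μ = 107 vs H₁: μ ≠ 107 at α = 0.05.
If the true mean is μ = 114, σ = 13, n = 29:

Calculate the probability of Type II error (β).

SE = σ/√n = 13/√29 = 2.4140
Critical values: μ₀ ± z_0.025×SE = 107 ± 1.960×2.4140
Acceptance region: (102.2686, 111.7314)
Under H₁ (μ = 114): z_high = (111.7314 - 114)/2.4140 = -0.9398, z_low = (102.2686 - 114)/2.4140 = -4.8597
β = P(not reject | H₁) = Φ(-0.9398) - Φ(-4.8597) ≈ 0.1737

Answer: β ≈ 0.1737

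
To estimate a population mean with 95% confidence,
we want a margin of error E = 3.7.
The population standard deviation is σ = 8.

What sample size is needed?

Answer: n = 18

Derivation:
z_0.025 = 1.960
n = (z×σ/E)² = (1.960×8/3.7)²
n = 17.9593
Round up: n = 18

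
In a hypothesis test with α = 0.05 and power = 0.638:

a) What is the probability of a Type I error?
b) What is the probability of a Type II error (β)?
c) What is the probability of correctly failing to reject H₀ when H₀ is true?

a) Type I error probability = α = 0.05
b) Power = P(reject H₀ | H₁ true) = 1 - β = 0.638, so Type II error probability = β = 1 - Power = 0.362
c) P(fail to reject H₀ | H₀ true) = 1 - α = 0.95

Answer: a) 0.05, b) 0.362, c) 0.95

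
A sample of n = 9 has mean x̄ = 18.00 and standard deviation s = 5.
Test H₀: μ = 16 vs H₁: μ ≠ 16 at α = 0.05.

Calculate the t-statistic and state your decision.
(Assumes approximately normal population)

df = n - 1 = 8
SE = s/√n = 5/√9 = 1.6667
t = (x̄ - μ₀)/SE = (18.00 - 16)/1.6667 = 1.2000
Critical value: t_{0.025,8} = ±2.306
p-value ≈ 0.2645
Decision: fail to reject H₀

Answer: t = 1.2000, fail to reject H₀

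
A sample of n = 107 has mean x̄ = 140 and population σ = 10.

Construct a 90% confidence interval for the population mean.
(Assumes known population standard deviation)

Answer: (138.4098, 141.5902)

Derivation:
Confidence level: 90%, α = 0.1
z_0.05 = 1.645
SE = σ/√n = 10/√107 = 0.9667
Margin of error = 1.645 × 0.9667 = 1.5902
CI: x̄ ± margin = 140 ± 1.5902
CI: (138.4098, 141.5902)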